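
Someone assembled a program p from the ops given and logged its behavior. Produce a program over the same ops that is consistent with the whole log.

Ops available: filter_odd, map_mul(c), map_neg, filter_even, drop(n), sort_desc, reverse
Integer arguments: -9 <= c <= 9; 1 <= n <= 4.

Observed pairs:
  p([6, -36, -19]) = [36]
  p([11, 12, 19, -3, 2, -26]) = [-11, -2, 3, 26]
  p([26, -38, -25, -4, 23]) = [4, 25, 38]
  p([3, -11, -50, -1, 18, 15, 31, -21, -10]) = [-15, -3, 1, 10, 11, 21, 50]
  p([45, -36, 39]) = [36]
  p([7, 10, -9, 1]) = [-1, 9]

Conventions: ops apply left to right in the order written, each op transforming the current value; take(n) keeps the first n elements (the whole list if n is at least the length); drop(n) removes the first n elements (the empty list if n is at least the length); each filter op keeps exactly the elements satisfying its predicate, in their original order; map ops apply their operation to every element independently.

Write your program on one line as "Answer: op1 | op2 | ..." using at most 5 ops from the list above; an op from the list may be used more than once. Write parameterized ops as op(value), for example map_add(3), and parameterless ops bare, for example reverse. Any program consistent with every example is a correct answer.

map_neg | sort_desc | reverse | drop(2)

Check, running the answer program on each example:
  [6, -36, -19] -> [-6, 36, 19] -> [36, 19, -6] -> [-6, 19, 36] -> [36]
  [11, 12, 19, -3, 2, -26] -> [-11, -12, -19, 3, -2, 26] -> [26, 3, -2, -11, -12, -19] -> [-19, -12, -11, -2, 3, 26] -> [-11, -2, 3, 26]
  [26, -38, -25, -4, 23] -> [-26, 38, 25, 4, -23] -> [38, 25, 4, -23, -26] -> [-26, -23, 4, 25, 38] -> [4, 25, 38]
  [3, -11, -50, -1, 18, 15, 31, -21, -10] -> [-3, 11, 50, 1, -18, -15, -31, 21, 10] -> [50, 21, 11, 10, 1, -3, -15, -18, -31] -> [-31, -18, -15, -3, 1, 10, 11, 21, 50] -> [-15, -3, 1, 10, 11, 21, 50]
  [45, -36, 39] -> [-45, 36, -39] -> [36, -39, -45] -> [-45, -39, 36] -> [36]
  [7, 10, -9, 1] -> [-7, -10, 9, -1] -> [9, -1, -7, -10] -> [-10, -7, -1, 9] -> [-1, 9]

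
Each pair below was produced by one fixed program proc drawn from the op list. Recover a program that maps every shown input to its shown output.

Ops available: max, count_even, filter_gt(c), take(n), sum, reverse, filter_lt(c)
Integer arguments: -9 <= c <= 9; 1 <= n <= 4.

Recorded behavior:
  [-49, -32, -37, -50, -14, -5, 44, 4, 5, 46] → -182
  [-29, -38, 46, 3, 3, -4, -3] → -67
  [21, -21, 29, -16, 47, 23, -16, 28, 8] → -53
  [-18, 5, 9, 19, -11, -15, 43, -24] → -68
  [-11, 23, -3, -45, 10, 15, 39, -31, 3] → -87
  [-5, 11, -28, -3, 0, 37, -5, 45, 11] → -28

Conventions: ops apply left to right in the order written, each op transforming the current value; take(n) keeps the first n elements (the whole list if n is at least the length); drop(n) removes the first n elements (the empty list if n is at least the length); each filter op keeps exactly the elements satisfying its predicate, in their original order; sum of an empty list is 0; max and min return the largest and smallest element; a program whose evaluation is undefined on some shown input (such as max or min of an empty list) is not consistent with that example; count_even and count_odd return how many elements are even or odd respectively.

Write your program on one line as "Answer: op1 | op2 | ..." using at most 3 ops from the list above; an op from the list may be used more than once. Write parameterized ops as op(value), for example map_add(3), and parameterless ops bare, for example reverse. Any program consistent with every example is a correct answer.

filter_lt(-5) | sum

Check, running the answer program on each example:
  [-49, -32, -37, -50, -14, -5, 44, 4, 5, 46] -> [-49, -32, -37, -50, -14] -> -182
  [-29, -38, 46, 3, 3, -4, -3] -> [-29, -38] -> -67
  [21, -21, 29, -16, 47, 23, -16, 28, 8] -> [-21, -16, -16] -> -53
  [-18, 5, 9, 19, -11, -15, 43, -24] -> [-18, -11, -15, -24] -> -68
  [-11, 23, -3, -45, 10, 15, 39, -31, 3] -> [-11, -45, -31] -> -87
  [-5, 11, -28, -3, 0, 37, -5, 45, 11] -> [-28] -> -28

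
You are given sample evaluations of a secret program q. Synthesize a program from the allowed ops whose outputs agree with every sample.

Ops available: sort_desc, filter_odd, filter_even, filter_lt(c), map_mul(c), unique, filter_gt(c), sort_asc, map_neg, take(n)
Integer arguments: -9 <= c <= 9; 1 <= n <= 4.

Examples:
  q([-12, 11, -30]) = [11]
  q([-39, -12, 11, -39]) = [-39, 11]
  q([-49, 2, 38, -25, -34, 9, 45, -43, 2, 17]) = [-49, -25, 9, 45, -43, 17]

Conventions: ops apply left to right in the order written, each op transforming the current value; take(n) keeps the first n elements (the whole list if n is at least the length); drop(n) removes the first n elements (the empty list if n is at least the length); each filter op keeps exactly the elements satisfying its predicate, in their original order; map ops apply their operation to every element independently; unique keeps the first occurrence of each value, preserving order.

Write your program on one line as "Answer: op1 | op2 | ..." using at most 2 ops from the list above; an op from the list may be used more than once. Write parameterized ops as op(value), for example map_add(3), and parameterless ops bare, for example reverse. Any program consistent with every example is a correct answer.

filter_odd | unique

Check, running the answer program on each example:
  [-12, 11, -30] -> [11] -> [11]
  [-39, -12, 11, -39] -> [-39, 11, -39] -> [-39, 11]
  [-49, 2, 38, -25, -34, 9, 45, -43, 2, 17] -> [-49, -25, 9, 45, -43, 17] -> [-49, -25, 9, 45, -43, 17]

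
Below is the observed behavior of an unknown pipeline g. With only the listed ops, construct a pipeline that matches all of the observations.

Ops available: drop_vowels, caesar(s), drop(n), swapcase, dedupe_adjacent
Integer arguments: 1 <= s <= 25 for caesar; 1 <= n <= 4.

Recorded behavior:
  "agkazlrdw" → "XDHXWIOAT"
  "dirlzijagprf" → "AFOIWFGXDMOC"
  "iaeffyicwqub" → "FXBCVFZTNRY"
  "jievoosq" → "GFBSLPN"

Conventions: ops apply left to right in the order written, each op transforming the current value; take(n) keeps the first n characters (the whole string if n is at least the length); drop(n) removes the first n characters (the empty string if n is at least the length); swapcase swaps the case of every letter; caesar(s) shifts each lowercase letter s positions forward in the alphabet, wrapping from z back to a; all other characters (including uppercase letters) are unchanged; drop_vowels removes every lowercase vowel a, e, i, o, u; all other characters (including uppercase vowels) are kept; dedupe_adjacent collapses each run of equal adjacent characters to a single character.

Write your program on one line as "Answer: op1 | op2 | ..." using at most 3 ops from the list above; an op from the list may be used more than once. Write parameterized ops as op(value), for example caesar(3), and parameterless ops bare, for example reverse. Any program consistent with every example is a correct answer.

caesar(23) | dedupe_adjacent | swapcase

Check, running the answer program on each example:
  "agkazlrdw" -> "xdhxwioat" -> "xdhxwioat" -> "XDHXWIOAT"
  "dirlzijagprf" -> "afoiwfgxdmoc" -> "afoiwfgxdmoc" -> "AFOIWFGXDMOC"
  "iaeffyicwqub" -> "fxbccvfztnry" -> "fxbcvfztnry" -> "FXBCVFZTNRY"
  "jievoosq" -> "gfbsllpn" -> "gfbslpn" -> "GFBSLPN"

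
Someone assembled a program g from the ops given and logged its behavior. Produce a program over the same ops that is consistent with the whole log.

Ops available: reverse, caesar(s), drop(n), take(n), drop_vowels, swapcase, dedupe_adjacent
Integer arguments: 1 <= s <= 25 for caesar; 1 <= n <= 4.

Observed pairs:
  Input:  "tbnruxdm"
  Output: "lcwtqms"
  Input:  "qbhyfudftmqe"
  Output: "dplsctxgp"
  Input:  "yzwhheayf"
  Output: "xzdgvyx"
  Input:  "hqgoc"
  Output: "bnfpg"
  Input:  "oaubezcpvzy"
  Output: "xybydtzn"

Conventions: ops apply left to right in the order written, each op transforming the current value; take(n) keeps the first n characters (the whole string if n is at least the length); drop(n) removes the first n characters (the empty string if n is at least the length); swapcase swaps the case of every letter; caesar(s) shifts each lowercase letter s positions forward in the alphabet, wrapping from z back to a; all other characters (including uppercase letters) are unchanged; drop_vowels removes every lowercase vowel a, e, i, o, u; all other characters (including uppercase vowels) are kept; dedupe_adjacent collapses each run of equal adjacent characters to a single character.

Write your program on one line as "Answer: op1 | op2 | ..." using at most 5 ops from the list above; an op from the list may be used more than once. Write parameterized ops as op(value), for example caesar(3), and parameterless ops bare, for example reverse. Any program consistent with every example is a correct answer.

dedupe_adjacent | reverse | caesar(25) | drop_vowels

Check, running the answer program on each example:
  "tbnruxdm" -> "tbnruxdm" -> "mdxurnbt" -> "lcwtqmas" -> "lcwtqms"
  "qbhyfudftmqe" -> "qbhyfudftmqe" -> "eqmtfdufyhbq" -> "dplsectexgap" -> "dplsctxgp"
  "yzwhheayf" -> "yzwheayf" -> "fyaehwzy" -> "exzdgvyx" -> "xzdgvyx"
  "hqgoc" -> "hqgoc" -> "cogqh" -> "bnfpg" -> "bnfpg"
  "oaubezcpvzy" -> "oaubezcpvzy" -> "yzvpczebuao" -> "xyuobydatzn" -> "xybydtzn"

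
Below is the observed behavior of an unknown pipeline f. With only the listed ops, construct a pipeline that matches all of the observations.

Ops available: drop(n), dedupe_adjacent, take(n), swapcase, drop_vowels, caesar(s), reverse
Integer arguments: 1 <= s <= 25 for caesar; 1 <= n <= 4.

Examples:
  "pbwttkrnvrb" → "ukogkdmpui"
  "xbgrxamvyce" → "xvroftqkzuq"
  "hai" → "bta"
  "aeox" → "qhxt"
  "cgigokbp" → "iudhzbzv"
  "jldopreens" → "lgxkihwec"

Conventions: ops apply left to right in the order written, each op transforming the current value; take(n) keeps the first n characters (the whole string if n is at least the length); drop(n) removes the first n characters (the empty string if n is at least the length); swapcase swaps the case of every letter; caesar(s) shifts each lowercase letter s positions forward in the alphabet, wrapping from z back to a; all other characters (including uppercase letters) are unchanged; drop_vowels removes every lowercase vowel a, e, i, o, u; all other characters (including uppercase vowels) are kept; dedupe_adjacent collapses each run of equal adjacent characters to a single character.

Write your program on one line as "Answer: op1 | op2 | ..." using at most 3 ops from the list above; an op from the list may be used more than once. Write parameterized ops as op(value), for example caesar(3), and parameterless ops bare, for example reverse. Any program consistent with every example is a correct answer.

dedupe_adjacent | caesar(19) | reverse

Check, running the answer program on each example:
  "pbwttkrnvrb" -> "pbwtkrnvrb" -> "iupmdkgoku" -> "ukogkdmpui"
  "xbgrxamvyce" -> "xbgrxamvyce" -> "quzkqtforvx" -> "xvroftqkzuq"
  "hai" -> "hai" -> "atb" -> "bta"
  "aeox" -> "aeox" -> "txhq" -> "qhxt"
  "cgigokbp" -> "cgigokbp" -> "vzbzhdui" -> "iudhzbzv"
  "jldopreens" -> "jldoprens" -> "cewhikxgl" -> "lgxkihwec"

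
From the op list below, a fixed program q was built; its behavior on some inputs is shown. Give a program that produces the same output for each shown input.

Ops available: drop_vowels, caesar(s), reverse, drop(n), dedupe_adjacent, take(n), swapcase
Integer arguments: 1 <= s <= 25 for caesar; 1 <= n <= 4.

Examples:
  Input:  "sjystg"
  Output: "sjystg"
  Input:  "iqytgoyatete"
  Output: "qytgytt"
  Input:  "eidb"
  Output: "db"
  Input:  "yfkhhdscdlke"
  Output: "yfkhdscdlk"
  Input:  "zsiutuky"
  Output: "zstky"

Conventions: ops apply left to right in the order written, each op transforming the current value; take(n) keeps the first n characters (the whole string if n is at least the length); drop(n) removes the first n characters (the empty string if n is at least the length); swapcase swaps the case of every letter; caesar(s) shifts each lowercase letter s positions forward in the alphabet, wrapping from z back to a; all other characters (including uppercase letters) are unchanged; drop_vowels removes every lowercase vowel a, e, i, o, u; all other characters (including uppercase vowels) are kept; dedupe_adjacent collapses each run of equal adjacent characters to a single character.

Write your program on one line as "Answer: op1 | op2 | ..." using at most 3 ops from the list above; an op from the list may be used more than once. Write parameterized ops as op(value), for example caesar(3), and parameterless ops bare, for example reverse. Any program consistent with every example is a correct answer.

dedupe_adjacent | drop_vowels

Check, running the answer program on each example:
  "sjystg" -> "sjystg" -> "sjystg"
  "iqytgoyatete" -> "iqytgoyatete" -> "qytgytt"
  "eidb" -> "eidb" -> "db"
  "yfkhhdscdlke" -> "yfkhdscdlke" -> "yfkhdscdlk"
  "zsiutuky" -> "zsiutuky" -> "zstky"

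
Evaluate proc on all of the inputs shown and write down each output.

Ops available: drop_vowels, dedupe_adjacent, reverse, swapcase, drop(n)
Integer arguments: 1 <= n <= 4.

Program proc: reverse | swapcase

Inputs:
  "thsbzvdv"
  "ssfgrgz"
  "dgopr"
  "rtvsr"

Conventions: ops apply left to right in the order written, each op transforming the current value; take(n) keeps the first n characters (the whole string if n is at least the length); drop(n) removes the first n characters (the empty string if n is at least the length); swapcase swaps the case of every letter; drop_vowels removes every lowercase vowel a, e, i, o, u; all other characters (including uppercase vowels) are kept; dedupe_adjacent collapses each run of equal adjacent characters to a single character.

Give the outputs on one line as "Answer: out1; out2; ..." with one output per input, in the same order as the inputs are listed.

Execution, op by op:
  "thsbzvdv" -> "vdvzbsht" -> "VDVZBSHT"
  "ssfgrgz" -> "zgrgfss" -> "ZGRGFSS"
  "dgopr" -> "rpogd" -> "RPOGD"
  "rtvsr" -> "rsvtr" -> "RSVTR"

"VDVZBSHT"; "ZGRGFSS"; "RPOGD"; "RSVTR"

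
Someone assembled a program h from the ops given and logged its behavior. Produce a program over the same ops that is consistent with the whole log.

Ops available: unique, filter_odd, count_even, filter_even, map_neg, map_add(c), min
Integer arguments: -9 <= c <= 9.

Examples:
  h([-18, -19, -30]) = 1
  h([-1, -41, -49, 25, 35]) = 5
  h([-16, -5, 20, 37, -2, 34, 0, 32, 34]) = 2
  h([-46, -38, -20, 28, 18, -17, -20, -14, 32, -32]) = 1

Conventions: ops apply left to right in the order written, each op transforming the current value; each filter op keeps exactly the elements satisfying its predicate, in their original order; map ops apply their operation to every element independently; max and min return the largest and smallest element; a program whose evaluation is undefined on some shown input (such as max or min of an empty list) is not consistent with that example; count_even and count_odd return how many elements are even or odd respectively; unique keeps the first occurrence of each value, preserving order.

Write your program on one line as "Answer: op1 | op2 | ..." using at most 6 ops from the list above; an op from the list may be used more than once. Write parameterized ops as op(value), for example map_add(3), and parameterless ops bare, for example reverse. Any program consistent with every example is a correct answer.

map_add(8) | map_add(-6) | map_add(3) | filter_even | map_add(4) | count_even

Check, running the answer program on each example:
  [-18, -19, -30] -> [-10, -11, -22] -> [-16, -17, -28] -> [-13, -14, -25] -> [-14] -> [-10] -> 1
  [-1, -41, -49, 25, 35] -> [7, -33, -41, 33, 43] -> [1, -39, -47, 27, 37] -> [4, -36, -44, 30, 40] -> [4, -36, -44, 30, 40] -> [8, -32, -40, 34, 44] -> 5
  [-16, -5, 20, 37, -2, 34, 0, 32, 34] -> [-8, 3, 28, 45, 6, 42, 8, 40, 42] -> [-14, -3, 22, 39, 0, 36, 2, 34, 36] -> [-11, 0, 25, 42, 3, 39, 5, 37, 39] -> [0, 42] -> [4, 46] -> 2
  [-46, -38, -20, 28, 18, -17, -20, -14, 32, -32] -> [-38, -30, -12, 36, 26, -9, -12, -6, 40, -24] -> [-44, -36, -18, 30, 20, -15, -18, -12, 34, -30] -> [-41, -33, -15, 33, 23, -12, -15, -9, 37, -27] -> [-12] -> [-8] -> 1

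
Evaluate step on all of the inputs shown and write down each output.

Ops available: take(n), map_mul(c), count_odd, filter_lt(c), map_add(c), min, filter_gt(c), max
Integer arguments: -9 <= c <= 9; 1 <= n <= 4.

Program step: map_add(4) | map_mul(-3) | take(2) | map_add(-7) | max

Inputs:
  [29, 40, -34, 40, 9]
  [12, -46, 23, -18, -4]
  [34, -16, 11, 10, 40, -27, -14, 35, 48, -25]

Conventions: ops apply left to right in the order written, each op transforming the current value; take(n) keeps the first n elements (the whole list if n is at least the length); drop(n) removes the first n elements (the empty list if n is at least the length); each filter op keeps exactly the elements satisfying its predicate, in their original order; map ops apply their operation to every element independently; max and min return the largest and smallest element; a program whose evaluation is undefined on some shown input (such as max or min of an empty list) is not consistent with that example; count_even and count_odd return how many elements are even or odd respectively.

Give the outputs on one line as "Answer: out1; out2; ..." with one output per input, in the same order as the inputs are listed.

-106; 119; 29

Execution, op by op:
  [29, 40, -34, 40, 9] -> [33, 44, -30, 44, 13] -> [-99, -132, 90, -132, -39] -> [-99, -132] -> [-106, -139] -> -106
  [12, -46, 23, -18, -4] -> [16, -42, 27, -14, 0] -> [-48, 126, -81, 42, 0] -> [-48, 126] -> [-55, 119] -> 119
  [34, -16, 11, 10, 40, -27, -14, 35, 48, -25] -> [38, -12, 15, 14, 44, -23, -10, 39, 52, -21] -> [-114, 36, -45, -42, -132, 69, 30, -117, -156, 63] -> [-114, 36] -> [-121, 29] -> 29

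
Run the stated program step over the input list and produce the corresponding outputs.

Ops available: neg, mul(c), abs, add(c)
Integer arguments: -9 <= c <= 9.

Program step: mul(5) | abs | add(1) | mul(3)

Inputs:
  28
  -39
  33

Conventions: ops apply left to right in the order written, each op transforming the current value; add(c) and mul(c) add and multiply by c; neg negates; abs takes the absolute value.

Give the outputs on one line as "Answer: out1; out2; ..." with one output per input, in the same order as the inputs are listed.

423; 588; 498

Execution, op by op:
  28 -> 140 -> 140 -> 141 -> 423
  -39 -> -195 -> 195 -> 196 -> 588
  33 -> 165 -> 165 -> 166 -> 498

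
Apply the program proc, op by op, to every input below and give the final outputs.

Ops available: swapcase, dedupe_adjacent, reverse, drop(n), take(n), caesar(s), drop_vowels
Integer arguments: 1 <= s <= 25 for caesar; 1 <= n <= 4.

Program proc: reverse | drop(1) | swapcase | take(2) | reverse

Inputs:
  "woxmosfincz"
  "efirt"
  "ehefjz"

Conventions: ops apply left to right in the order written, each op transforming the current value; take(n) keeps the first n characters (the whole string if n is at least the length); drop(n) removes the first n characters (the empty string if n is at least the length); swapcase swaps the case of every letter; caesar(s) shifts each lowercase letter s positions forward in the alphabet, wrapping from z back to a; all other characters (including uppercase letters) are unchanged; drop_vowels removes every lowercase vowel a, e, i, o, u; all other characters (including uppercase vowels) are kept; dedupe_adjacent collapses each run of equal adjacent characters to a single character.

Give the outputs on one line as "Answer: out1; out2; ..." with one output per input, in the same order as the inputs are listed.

"NC"; "IR"; "FJ"

Execution, op by op:
  "woxmosfincz" -> "zcnifsomxow" -> "cnifsomxow" -> "CNIFSOMXOW" -> "CN" -> "NC"
  "efirt" -> "trife" -> "rife" -> "RIFE" -> "RI" -> "IR"
  "ehefjz" -> "zjfehe" -> "jfehe" -> "JFEHE" -> "JF" -> "FJ"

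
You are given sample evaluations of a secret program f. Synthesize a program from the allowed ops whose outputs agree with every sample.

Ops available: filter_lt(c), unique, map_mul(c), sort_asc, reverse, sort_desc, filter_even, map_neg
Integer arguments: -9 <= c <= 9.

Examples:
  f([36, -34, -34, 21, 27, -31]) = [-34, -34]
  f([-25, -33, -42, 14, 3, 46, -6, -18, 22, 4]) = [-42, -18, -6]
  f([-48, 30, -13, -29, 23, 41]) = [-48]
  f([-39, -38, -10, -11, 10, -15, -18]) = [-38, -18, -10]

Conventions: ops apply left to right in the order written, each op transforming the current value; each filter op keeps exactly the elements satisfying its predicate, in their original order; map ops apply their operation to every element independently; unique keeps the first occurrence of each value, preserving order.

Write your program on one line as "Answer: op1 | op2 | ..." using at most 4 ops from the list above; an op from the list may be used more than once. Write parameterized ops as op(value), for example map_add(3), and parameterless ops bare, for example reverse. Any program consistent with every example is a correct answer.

sort_desc | sort_asc | filter_lt(-3) | filter_even

Check, running the answer program on each example:
  [36, -34, -34, 21, 27, -31] -> [36, 27, 21, -31, -34, -34] -> [-34, -34, -31, 21, 27, 36] -> [-34, -34, -31] -> [-34, -34]
  [-25, -33, -42, 14, 3, 46, -6, -18, 22, 4] -> [46, 22, 14, 4, 3, -6, -18, -25, -33, -42] -> [-42, -33, -25, -18, -6, 3, 4, 14, 22, 46] -> [-42, -33, -25, -18, -6] -> [-42, -18, -6]
  [-48, 30, -13, -29, 23, 41] -> [41, 30, 23, -13, -29, -48] -> [-48, -29, -13, 23, 30, 41] -> [-48, -29, -13] -> [-48]
  [-39, -38, -10, -11, 10, -15, -18] -> [10, -10, -11, -15, -18, -38, -39] -> [-39, -38, -18, -15, -11, -10, 10] -> [-39, -38, -18, -15, -11, -10] -> [-38, -18, -10]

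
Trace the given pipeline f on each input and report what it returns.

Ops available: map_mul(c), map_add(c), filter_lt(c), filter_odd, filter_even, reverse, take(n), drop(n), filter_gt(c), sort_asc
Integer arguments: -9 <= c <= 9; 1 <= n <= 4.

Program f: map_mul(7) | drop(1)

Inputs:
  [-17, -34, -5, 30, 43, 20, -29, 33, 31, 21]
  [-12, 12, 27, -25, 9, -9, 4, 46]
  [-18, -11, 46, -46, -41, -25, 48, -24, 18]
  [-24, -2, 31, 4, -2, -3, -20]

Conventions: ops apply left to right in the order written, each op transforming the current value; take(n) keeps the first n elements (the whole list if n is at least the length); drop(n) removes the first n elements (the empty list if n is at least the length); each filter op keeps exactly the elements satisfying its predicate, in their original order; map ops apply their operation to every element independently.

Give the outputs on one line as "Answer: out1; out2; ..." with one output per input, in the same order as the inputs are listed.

[-238, -35, 210, 301, 140, -203, 231, 217, 147]; [84, 189, -175, 63, -63, 28, 322]; [-77, 322, -322, -287, -175, 336, -168, 126]; [-14, 217, 28, -14, -21, -140]

Execution, op by op:
  [-17, -34, -5, 30, 43, 20, -29, 33, 31, 21] -> [-119, -238, -35, 210, 301, 140, -203, 231, 217, 147] -> [-238, -35, 210, 301, 140, -203, 231, 217, 147]
  [-12, 12, 27, -25, 9, -9, 4, 46] -> [-84, 84, 189, -175, 63, -63, 28, 322] -> [84, 189, -175, 63, -63, 28, 322]
  [-18, -11, 46, -46, -41, -25, 48, -24, 18] -> [-126, -77, 322, -322, -287, -175, 336, -168, 126] -> [-77, 322, -322, -287, -175, 336, -168, 126]
  [-24, -2, 31, 4, -2, -3, -20] -> [-168, -14, 217, 28, -14, -21, -140] -> [-14, 217, 28, -14, -21, -140]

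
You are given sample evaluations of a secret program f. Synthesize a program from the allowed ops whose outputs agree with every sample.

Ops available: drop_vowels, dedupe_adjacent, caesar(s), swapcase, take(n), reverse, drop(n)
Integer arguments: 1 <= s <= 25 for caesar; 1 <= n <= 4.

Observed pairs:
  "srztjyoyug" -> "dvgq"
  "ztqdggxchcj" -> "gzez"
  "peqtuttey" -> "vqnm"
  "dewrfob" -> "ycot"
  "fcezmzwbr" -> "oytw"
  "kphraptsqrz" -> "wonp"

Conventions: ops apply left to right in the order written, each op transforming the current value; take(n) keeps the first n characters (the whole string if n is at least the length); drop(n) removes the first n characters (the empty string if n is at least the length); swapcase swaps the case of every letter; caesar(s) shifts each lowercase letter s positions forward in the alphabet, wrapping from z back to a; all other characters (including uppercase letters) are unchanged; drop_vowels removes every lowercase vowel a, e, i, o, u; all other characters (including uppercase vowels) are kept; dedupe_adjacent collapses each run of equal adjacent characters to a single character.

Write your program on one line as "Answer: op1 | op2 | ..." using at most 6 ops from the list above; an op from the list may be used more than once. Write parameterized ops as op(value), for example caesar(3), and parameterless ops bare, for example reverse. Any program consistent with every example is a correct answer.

drop_vowels | dedupe_adjacent | reverse | caesar(23) | take(4)

Check, running the answer program on each example:
  "srztjyoyug" -> "srztjyyg" -> "srztjyg" -> "gyjtzrs" -> "dvgqwop" -> "dvgq"
  "ztqdggxchcj" -> "ztqdggxchcj" -> "ztqdgxchcj" -> "jchcxgdqtz" -> "gzezudanqw" -> "gzez"
  "peqtuttey" -> "pqttty" -> "pqty" -> "ytqp" -> "vqnm" -> "vqnm"
  "dewrfob" -> "dwrfb" -> "dwrfb" -> "bfrwd" -> "ycota" -> "ycot"
  "fcezmzwbr" -> "fczmzwbr" -> "fczmzwbr" -> "rbwzmzcf" -> "oytwjwzc" -> "oytw"
  "kphraptsqrz" -> "kphrptsqrz" -> "kphrptsqrz" -> "zrqstprhpk" -> "wonpqmoemh" -> "wonp"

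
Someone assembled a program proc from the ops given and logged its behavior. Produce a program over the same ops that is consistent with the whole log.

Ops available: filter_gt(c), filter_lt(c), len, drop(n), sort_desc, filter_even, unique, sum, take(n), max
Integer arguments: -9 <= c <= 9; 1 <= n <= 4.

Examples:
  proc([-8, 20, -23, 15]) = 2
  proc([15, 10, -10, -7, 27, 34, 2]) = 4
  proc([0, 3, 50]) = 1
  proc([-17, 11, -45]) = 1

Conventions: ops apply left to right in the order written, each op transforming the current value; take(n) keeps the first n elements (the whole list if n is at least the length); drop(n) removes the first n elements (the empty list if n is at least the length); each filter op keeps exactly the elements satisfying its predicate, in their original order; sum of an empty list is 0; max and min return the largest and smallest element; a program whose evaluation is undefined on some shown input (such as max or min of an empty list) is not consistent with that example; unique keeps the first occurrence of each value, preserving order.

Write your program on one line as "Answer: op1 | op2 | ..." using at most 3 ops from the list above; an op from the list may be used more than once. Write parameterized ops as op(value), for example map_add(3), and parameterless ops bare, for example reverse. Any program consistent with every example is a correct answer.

sort_desc | filter_gt(9) | len

Check, running the answer program on each example:
  [-8, 20, -23, 15] -> [20, 15, -8, -23] -> [20, 15] -> 2
  [15, 10, -10, -7, 27, 34, 2] -> [34, 27, 15, 10, 2, -7, -10] -> [34, 27, 15, 10] -> 4
  [0, 3, 50] -> [50, 3, 0] -> [50] -> 1
  [-17, 11, -45] -> [11, -17, -45] -> [11] -> 1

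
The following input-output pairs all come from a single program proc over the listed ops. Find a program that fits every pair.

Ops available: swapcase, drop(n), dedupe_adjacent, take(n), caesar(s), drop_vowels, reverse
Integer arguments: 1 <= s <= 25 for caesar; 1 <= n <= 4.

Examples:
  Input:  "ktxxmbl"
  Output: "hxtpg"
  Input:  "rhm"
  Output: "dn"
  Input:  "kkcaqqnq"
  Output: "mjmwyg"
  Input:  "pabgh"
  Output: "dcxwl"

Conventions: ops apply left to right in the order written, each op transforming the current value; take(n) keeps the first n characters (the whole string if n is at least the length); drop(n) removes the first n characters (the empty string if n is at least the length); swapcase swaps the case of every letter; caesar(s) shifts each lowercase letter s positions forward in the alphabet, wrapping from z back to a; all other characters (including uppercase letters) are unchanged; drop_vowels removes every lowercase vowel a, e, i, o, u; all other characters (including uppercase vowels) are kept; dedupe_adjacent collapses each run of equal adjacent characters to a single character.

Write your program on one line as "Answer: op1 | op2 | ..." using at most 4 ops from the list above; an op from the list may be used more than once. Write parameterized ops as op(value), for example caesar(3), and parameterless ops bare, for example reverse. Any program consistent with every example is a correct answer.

dedupe_adjacent | reverse | caesar(22) | drop_vowels

Check, running the answer program on each example:
  "ktxxmbl" -> "ktxmbl" -> "lbmxtk" -> "hxitpg" -> "hxtpg"
  "rhm" -> "rhm" -> "mhr" -> "idn" -> "dn"
  "kkcaqqnq" -> "kcaqnq" -> "qnqack" -> "mjmwyg" -> "mjmwyg"
  "pabgh" -> "pabgh" -> "hgbap" -> "dcxwl" -> "dcxwl"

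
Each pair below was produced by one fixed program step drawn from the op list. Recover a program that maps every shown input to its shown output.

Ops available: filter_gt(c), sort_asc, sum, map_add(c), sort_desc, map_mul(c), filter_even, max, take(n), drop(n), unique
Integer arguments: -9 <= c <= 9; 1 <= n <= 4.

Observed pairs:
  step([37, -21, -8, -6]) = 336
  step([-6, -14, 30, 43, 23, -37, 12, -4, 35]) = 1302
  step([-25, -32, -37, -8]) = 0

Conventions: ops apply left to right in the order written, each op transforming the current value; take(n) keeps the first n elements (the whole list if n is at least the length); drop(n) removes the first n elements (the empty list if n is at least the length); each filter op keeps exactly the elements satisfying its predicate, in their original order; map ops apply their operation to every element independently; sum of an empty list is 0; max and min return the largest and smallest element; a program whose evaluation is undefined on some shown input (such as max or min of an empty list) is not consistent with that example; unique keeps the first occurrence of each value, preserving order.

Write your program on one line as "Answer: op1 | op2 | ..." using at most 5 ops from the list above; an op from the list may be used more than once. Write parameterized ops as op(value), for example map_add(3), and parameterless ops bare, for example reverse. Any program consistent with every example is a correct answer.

filter_gt(6) | sort_asc | map_mul(9) | map_add(3) | sum

Check, running the answer program on each example:
  [37, -21, -8, -6] -> [37] -> [37] -> [333] -> [336] -> 336
  [-6, -14, 30, 43, 23, -37, 12, -4, 35] -> [30, 43, 23, 12, 35] -> [12, 23, 30, 35, 43] -> [108, 207, 270, 315, 387] -> [111, 210, 273, 318, 390] -> 1302
  [-25, -32, -37, -8] -> [] -> [] -> [] -> [] -> 0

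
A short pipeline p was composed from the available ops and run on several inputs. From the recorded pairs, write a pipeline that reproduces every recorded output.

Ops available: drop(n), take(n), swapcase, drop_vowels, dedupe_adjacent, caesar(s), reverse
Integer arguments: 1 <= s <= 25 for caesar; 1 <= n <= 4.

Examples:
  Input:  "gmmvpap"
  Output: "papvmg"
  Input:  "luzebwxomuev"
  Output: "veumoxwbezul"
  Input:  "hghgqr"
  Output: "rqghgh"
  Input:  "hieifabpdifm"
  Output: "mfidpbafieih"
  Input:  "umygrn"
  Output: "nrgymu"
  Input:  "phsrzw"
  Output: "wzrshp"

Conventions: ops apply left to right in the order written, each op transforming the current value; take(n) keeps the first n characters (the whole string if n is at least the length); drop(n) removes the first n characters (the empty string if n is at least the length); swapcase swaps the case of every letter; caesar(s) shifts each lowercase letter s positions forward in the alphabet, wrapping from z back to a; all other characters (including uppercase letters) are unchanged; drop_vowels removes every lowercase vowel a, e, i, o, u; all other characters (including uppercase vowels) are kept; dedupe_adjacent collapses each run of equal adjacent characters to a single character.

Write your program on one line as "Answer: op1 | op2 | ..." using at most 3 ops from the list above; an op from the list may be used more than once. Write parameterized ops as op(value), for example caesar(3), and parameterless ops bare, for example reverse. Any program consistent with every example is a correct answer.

dedupe_adjacent | reverse

Check, running the answer program on each example:
  "gmmvpap" -> "gmvpap" -> "papvmg"
  "luzebwxomuev" -> "luzebwxomuev" -> "veumoxwbezul"
  "hghgqr" -> "hghgqr" -> "rqghgh"
  "hieifabpdifm" -> "hieifabpdifm" -> "mfidpbafieih"
  "umygrn" -> "umygrn" -> "nrgymu"
  "phsrzw" -> "phsrzw" -> "wzrshp"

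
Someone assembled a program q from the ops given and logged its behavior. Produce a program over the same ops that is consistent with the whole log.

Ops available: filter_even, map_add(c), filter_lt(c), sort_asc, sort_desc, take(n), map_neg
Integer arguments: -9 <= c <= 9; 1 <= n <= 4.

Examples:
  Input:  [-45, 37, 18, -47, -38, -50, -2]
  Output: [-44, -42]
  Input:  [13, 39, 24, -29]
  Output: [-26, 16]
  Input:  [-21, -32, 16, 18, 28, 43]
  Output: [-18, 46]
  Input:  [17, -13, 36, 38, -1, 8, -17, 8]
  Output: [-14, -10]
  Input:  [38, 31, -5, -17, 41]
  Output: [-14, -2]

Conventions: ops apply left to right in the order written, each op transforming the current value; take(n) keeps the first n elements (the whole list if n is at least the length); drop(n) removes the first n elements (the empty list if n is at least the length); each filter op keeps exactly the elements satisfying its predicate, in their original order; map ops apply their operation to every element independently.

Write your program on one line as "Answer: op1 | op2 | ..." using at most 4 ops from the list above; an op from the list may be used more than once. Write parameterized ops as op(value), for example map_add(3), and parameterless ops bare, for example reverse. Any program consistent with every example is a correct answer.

map_add(3) | sort_asc | filter_even | take(2)

Check, running the answer program on each example:
  [-45, 37, 18, -47, -38, -50, -2] -> [-42, 40, 21, -44, -35, -47, 1] -> [-47, -44, -42, -35, 1, 21, 40] -> [-44, -42, 40] -> [-44, -42]
  [13, 39, 24, -29] -> [16, 42, 27, -26] -> [-26, 16, 27, 42] -> [-26, 16, 42] -> [-26, 16]
  [-21, -32, 16, 18, 28, 43] -> [-18, -29, 19, 21, 31, 46] -> [-29, -18, 19, 21, 31, 46] -> [-18, 46] -> [-18, 46]
  [17, -13, 36, 38, -1, 8, -17, 8] -> [20, -10, 39, 41, 2, 11, -14, 11] -> [-14, -10, 2, 11, 11, 20, 39, 41] -> [-14, -10, 2, 20] -> [-14, -10]
  [38, 31, -5, -17, 41] -> [41, 34, -2, -14, 44] -> [-14, -2, 34, 41, 44] -> [-14, -2, 34, 44] -> [-14, -2]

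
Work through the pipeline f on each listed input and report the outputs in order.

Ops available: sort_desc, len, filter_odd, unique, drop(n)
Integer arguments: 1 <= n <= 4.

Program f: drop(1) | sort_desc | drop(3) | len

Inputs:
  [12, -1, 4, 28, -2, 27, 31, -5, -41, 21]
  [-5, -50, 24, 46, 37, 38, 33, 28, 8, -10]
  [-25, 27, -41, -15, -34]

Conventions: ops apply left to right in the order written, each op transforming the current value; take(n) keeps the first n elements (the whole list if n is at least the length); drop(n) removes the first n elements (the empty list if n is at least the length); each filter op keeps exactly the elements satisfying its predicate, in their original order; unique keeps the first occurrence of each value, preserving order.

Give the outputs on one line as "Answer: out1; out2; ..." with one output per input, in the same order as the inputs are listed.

Execution, op by op:
  [12, -1, 4, 28, -2, 27, 31, -5, -41, 21] -> [-1, 4, 28, -2, 27, 31, -5, -41, 21] -> [31, 28, 27, 21, 4, -1, -2, -5, -41] -> [21, 4, -1, -2, -5, -41] -> 6
  [-5, -50, 24, 46, 37, 38, 33, 28, 8, -10] -> [-50, 24, 46, 37, 38, 33, 28, 8, -10] -> [46, 38, 37, 33, 28, 24, 8, -10, -50] -> [33, 28, 24, 8, -10, -50] -> 6
  [-25, 27, -41, -15, -34] -> [27, -41, -15, -34] -> [27, -15, -34, -41] -> [-41] -> 1

6; 6; 1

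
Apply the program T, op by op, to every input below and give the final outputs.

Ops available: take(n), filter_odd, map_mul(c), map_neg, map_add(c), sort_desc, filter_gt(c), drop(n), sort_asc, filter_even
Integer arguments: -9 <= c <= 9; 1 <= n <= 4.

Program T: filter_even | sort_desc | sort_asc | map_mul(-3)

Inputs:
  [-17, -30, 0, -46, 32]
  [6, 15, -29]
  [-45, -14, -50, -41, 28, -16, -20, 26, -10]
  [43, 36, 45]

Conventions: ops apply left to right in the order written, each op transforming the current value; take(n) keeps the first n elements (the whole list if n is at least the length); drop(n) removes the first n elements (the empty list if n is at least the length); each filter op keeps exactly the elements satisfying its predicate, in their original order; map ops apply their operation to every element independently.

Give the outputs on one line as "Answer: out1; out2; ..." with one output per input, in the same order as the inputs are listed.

Execution, op by op:
  [-17, -30, 0, -46, 32] -> [-30, 0, -46, 32] -> [32, 0, -30, -46] -> [-46, -30, 0, 32] -> [138, 90, 0, -96]
  [6, 15, -29] -> [6] -> [6] -> [6] -> [-18]
  [-45, -14, -50, -41, 28, -16, -20, 26, -10] -> [-14, -50, 28, -16, -20, 26, -10] -> [28, 26, -10, -14, -16, -20, -50] -> [-50, -20, -16, -14, -10, 26, 28] -> [150, 60, 48, 42, 30, -78, -84]
  [43, 36, 45] -> [36] -> [36] -> [36] -> [-108]

[138, 90, 0, -96]; [-18]; [150, 60, 48, 42, 30, -78, -84]; [-108]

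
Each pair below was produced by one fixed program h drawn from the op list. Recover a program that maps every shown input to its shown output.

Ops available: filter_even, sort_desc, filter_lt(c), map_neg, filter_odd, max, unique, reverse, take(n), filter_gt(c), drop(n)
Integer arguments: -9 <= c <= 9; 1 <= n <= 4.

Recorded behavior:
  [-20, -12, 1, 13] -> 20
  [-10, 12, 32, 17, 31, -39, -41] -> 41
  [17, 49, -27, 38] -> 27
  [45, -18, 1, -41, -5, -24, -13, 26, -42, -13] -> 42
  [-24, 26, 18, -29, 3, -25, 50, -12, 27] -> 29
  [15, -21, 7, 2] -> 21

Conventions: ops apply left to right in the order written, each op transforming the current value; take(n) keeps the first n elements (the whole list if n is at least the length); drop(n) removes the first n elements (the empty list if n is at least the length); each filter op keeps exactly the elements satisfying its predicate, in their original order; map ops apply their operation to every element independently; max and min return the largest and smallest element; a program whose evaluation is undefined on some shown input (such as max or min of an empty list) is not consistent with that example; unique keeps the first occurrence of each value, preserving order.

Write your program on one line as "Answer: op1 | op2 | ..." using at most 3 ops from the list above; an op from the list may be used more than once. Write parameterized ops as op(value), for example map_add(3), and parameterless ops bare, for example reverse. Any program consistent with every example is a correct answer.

map_neg | max

Check, running the answer program on each example:
  [-20, -12, 1, 13] -> [20, 12, -1, -13] -> 20
  [-10, 12, 32, 17, 31, -39, -41] -> [10, -12, -32, -17, -31, 39, 41] -> 41
  [17, 49, -27, 38] -> [-17, -49, 27, -38] -> 27
  [45, -18, 1, -41, -5, -24, -13, 26, -42, -13] -> [-45, 18, -1, 41, 5, 24, 13, -26, 42, 13] -> 42
  [-24, 26, 18, -29, 3, -25, 50, -12, 27] -> [24, -26, -18, 29, -3, 25, -50, 12, -27] -> 29
  [15, -21, 7, 2] -> [-15, 21, -7, -2] -> 21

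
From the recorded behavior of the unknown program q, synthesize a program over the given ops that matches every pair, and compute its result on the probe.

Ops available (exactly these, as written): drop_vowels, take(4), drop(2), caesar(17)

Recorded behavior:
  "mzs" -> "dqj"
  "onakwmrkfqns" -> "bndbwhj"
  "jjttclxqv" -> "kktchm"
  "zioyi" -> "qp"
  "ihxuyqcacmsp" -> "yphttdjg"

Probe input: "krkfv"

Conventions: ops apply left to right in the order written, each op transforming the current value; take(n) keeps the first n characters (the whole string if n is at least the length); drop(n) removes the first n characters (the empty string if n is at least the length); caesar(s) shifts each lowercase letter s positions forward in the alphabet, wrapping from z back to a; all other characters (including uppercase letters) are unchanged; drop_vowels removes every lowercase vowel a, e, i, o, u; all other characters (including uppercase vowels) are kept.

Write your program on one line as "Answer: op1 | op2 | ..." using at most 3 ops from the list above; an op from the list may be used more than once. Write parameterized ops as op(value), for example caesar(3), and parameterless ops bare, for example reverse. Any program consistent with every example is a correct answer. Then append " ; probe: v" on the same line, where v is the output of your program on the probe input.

drop_vowels | caesar(17) | drop_vowels ; probe: "bbwm"

Check, running the answer program on each example:
  "mzs" -> "mzs" -> "dqj" -> "dqj"
  "onakwmrkfqns" -> "nkwmrkfqns" -> "ebndibwhej" -> "bndbwhj"
  "jjttclxqv" -> "jjttclxqv" -> "aakktcohm" -> "kktchm"
  "zioyi" -> "zy" -> "qp" -> "qp"
  "ihxuyqcacmsp" -> "hxyqccmsp" -> "yophttdjg" -> "yphttdjg"
  probe: "krkfv" -> "krkfv" -> "bibwm" -> "bbwm"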